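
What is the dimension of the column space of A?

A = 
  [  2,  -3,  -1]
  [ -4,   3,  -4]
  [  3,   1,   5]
dim(Col(A)) = 3

Row reduce:
R2 → R2 + (2)·R1
R3 → R3 - (3/2)·R1
R3 → R3 + (11/6)·R2
REF = 
  [   2,   -3,   -1]
  [   0,   -3,   -6]
  [   0,    0, -9/2]
Pivot columns: 1, 2, 3 → 3 pivots.
dim(Col(A)) = number of pivot columns = 3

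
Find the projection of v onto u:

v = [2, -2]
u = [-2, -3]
proj_u(v) = [-4/13, -6/13]

v·u = (2)(-2) + (-2)(-3) = 2
u·u = (-2)² + (-3)² = 13
proj_u(v) = (v·u / u·u) × u = (2/13) × u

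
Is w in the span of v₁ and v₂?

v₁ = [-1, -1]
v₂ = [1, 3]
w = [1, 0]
Yes

Form the augmented matrix and row-reduce:
[v₁|v₂|w] = 
  [ -1,   1,   1]
  [ -1,   3,   0]
R2 → R2 - (1)·R1
REF = 
  [ -1,   1,   1]
  [  0,   2,  -1]

No row of the form [0 0 | nonzero], so the system is consistent. Back-substitution gives c₁ = -3/2, c₂ = -1/2: w = (-3/2)·v₁ + (-1/2)·v₂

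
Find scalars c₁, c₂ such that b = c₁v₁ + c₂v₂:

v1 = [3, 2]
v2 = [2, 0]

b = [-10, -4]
c1 = -2, c2 = -2

b = -2·v1 + -2·v2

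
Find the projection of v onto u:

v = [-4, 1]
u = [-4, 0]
proj_u(v) = [-4, 0]

v·u = (-4)(-4) + (1)(0) = 16
u·u = (-4)² + (0)² = 16
proj_u(v) = (v·u / u·u) × u = (16/16) × u = (1) × u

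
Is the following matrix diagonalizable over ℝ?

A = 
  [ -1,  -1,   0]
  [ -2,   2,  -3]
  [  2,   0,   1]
No

Characteristic polynomial: det(λI - A) = λ³ - 2λ² - 3λ - 2
By the rational root theorem any rational root is an integer dividing 2; none of those is a root, so p(λ) has no rational roots and hence (being an irreducible cubic) no repeated roots.
Discriminant of the cubic: Δ = -244
Δ < 0 ⇒ one real eigenvalue and a complex-conjugate pair: λ ≈ 3.153, -0.5764 + 0.5497i, -0.5764 - 0.5497i
Has complex eigenvalues (not diagonalizable over ℝ).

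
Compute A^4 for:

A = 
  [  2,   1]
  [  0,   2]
A² = A·A:
A²[1,1] = (2)(2) + (1)(0) = 4
A²[1,2] = (2)(1) + (1)(2) = 4
A²[2,1] = (0)(2) + (2)(0) = 0
A²[2,2] = (0)(1) + (2)(2) = 4
A² = 
  [  4,   4]
  [  0,   4]

A^3 = A^2·A:
A^3[1,1] = (4)(2) + (4)(0) = 8
A^3[1,2] = (4)(1) + (4)(2) = 12
A^3[2,1] = (0)(2) + (4)(0) = 0
A^3[2,2] = (0)(1) + (4)(2) = 8
A^3 = 
  [  8,  12]
  [  0,   8]

A^4 = A^3·A:
A^4[1,1] = (8)(2) + (12)(0) = 16
A^4[1,2] = (8)(1) + (12)(2) = 32
A^4[2,1] = (0)(2) + (8)(0) = 0
A^4[2,2] = (0)(1) + (8)(2) = 16
A^4 = 
  [ 16,  32]
  [  0,  16]

Therefore
A^4 = 
  [ 16,  32]
  [  0,  16]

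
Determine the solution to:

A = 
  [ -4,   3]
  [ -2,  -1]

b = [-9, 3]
Row reduce the augmented matrix [A|b]:
R2 → R2 - (1/2)·R1
REF = 
  [  -4,    3,   -9]
  [   0, -5/2, 15/2]

Back-substitution:
x₂ = (15/2) / (-5/2) = -3
x₁ = (-9 - (3)(-3)) / (-4) = 0

x = [0, -3]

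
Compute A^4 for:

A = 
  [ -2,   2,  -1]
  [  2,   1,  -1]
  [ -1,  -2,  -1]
A² = A·A:
A²[1,1] = (-2)(-2) + (2)(2) + (-1)(-1) = 9
A²[1,2] = (-2)(2) + (2)(1) + (-1)(-2) = 0
A²[1,3] = (-2)(-1) + (2)(-1) + (-1)(-1) = 1
A²[2,1] = (2)(-2) + (1)(2) + (-1)(-1) = -1
A²[2,2] = (2)(2) + (1)(1) + (-1)(-2) = 7
A²[2,3] = (2)(-1) + (1)(-1) + (-1)(-1) = -2
A²[3,1] = (-1)(-2) + (-2)(2) + (-1)(-1) = -1
A²[3,2] = (-1)(2) + (-2)(1) + (-1)(-2) = -2
A²[3,3] = (-1)(-1) + (-2)(-1) + (-1)(-1) = 4
A² = 
  [  9,   0,   1]
  [ -1,   7,  -2]
  [ -1,  -2,   4]

A^3 = A^2·A:
A^3[1,1] = (9)(-2) + (0)(2) + (1)(-1) = -19
A^3[1,2] = (9)(2) + (0)(1) + (1)(-2) = 16
A^3[1,3] = (9)(-1) + (0)(-1) + (1)(-1) = -10
A^3[2,1] = (-1)(-2) + (7)(2) + (-2)(-1) = 18
A^3[2,2] = (-1)(2) + (7)(1) + (-2)(-2) = 9
A^3[2,3] = (-1)(-1) + (7)(-1) + (-2)(-1) = -4
A^3[3,1] = (-1)(-2) + (-2)(2) + (4)(-1) = -6
A^3[3,2] = (-1)(2) + (-2)(1) + (4)(-2) = -12
A^3[3,3] = (-1)(-1) + (-2)(-1) + (4)(-1) = -1
A^3 = 
  [-19,  16, -10]
  [ 18,   9,  -4]
  [ -6, -12,  -1]

A^4 = A^3·A:
A^4[1,1] = (-19)(-2) + (16)(2) + (-10)(-1) = 80
A^4[1,2] = (-19)(2) + (16)(1) + (-10)(-2) = -2
A^4[1,3] = (-19)(-1) + (16)(-1) + (-10)(-1) = 13
A^4[2,1] = (18)(-2) + (9)(2) + (-4)(-1) = -14
A^4[2,2] = (18)(2) + (9)(1) + (-4)(-2) = 53
A^4[2,3] = (18)(-1) + (9)(-1) + (-4)(-1) = -23
A^4[3,1] = (-6)(-2) + (-12)(2) + (-1)(-1) = -11
A^4[3,2] = (-6)(2) + (-12)(1) + (-1)(-2) = -22
A^4[3,3] = (-6)(-1) + (-12)(-1) + (-1)(-1) = 19
A^4 = 
  [ 80,  -2,  13]
  [-14,  53, -23]
  [-11, -22,  19]

Therefore
A^4 = 
  [ 80,  -2,  13]
  [-14,  53, -23]
  [-11, -22,  19]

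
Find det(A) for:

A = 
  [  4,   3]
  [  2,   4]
For a 2×2 matrix, det = ad - bc = (4)(4) - (3)(2) = 10

det(A) = 10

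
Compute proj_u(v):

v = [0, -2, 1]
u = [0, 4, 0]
v·u = (0)(0) + (-2)(4) + (1)(0) = -8
u·u = (0)² + (4)² + (0)² = 16
proj_u(v) = (v·u / u·u) × u = (-8/16) × u = (-1/2) × u

proj_u(v) = [0, -2, 0]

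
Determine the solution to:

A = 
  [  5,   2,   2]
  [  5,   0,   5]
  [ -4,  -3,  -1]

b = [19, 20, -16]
x = [3, 1, 1]

Row reduce the augmented matrix [A|b]:
R2 → R2 - (1)·R1
R3 → R3 + (4/5)·R1
R3 → R3 - (7/10)·R2
REF = 
  [   5,    2,    2,   19]
  [   0,   -2,    3,    1]
  [   0,    0, -3/2, -3/2]

Back-substitution:
x₃ = (-3/2) / (-3/2) = 1
x₂ = (1 - (3)(1)) / (-2) = 1
x₁ = (19 - (2)(1) - (2)(1)) / 5 = 3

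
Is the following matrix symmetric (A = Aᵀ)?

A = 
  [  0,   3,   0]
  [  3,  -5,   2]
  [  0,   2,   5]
Yes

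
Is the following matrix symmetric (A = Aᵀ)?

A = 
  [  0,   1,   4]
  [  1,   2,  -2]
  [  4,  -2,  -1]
Yes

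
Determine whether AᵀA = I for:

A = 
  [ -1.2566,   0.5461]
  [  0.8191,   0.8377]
No

AᵀA = 
  [  2.2500,  -0.0001]
  [ -0.0001,   1]
≠ I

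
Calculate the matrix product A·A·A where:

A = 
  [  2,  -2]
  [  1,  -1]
A^3 = 
  [  2,  -2]
  [  1,  -1]

A² = A·A:
A²[1,1] = (2)(2) + (-2)(1) = 2
A²[1,2] = (2)(-2) + (-2)(-1) = -2
A²[2,1] = (1)(2) + (-1)(1) = 1
A²[2,2] = (1)(-2) + (-1)(-1) = -1
A² = 
  [  2,  -2]
  [  1,  -1]

A^3 = A^2·A:
A^3[1,1] = (2)(2) + (-2)(1) = 2
A^3[1,2] = (2)(-2) + (-2)(-1) = -2
A^3[2,1] = (1)(2) + (-1)(1) = 1
A^3[2,2] = (1)(-2) + (-1)(-1) = -1
A^3 = 
  [  2,  -2]
  [  1,  -1]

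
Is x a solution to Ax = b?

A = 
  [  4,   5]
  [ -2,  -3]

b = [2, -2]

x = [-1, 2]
No

Ax = [6, -4] ≠ b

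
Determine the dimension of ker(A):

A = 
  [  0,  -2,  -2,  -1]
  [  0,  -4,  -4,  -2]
nullity(A) = 3

Row reduce:
R2 → R2 - (2)·R1
REF = 
  [  0,  -2,  -2,  -1]
  [  0,   0,   0,   0]
Pivot columns: 2 → 1 pivot.
rank(A) = 1, so nullity(A) = 4 - 1 = 3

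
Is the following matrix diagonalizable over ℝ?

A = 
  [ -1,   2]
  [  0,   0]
Yes

tr(A) = -1, det(A) = 0
Characteristic polynomial: λ² - tr(A)λ + det(A) = λ² + λ
λ² + λ = λ(λ + 1)
Eigenvalues: 0, -1
λ=-1: alg. mult. = 1, geom. mult. = 2 - rank(A - (-1)I) = 2 - 1 = 1
λ=0: alg. mult. = 1, geom. mult. = 2 - rank(A - (0)I) = 2 - 1 = 1
Sum of geometric multiplicities equals n, so A has n independent eigenvectors.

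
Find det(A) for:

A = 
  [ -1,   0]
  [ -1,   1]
-1

For a 2×2 matrix, det = ad - bc = (-1)(1) - (0)(-1) = -1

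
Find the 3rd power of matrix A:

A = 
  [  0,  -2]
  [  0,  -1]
A^3 = 
  [  0,  -2]
  [  0,  -1]

A² = A·A:
A²[1,1] = (0)(0) + (-2)(0) = 0
A²[1,2] = (0)(-2) + (-2)(-1) = 2
A²[2,1] = (0)(0) + (-1)(0) = 0
A²[2,2] = (0)(-2) + (-1)(-1) = 1
A² = 
  [  0,   2]
  [  0,   1]

A^3 = A^2·A:
A^3[1,1] = (0)(0) + (2)(0) = 0
A^3[1,2] = (0)(-2) + (2)(-1) = -2
A^3[2,1] = (0)(0) + (1)(0) = 0
A^3[2,2] = (0)(-2) + (1)(-1) = -1
A^3 = 
  [  0,  -2]
  [  0,  -1]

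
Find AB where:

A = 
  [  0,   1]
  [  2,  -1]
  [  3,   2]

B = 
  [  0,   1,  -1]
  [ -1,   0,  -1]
AB = 
  [ -1,   0,  -1]
  [  1,   2,  -1]
  [ -2,   3,  -5]

A is 3×2 and B is 2×3, so AB is 3×3. Each entry is (row of A)·(column of B):
AB[1,1] = (0)(0) + (1)(-1) = -1
AB[1,2] = (0)(1) + (1)(0) = 0
AB[1,3] = (0)(-1) + (1)(-1) = -1
AB[2,1] = (2)(0) + (-1)(-1) = 1
AB[2,2] = (2)(1) + (-1)(0) = 2
AB[2,3] = (2)(-1) + (-1)(-1) = -1
AB[3,1] = (3)(0) + (2)(-1) = -2
AB[3,2] = (3)(1) + (2)(0) = 3
AB[3,3] = (3)(-1) + (2)(-1) = -5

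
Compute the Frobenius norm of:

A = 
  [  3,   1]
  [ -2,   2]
||A||_F = 4.243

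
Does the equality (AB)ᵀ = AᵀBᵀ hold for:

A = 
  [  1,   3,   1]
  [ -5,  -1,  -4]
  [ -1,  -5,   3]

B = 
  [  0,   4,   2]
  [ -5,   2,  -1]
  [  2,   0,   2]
No

(AB)ᵀ = 
  [-13,  -3,  31]
  [ 10, -22, -14]
  [  1, -17,   9]

AᵀBᵀ = 
  [-22, -14,   0]
  [-14, -12,  -4]
  [-10, -16,   8]

The two matrices differ, so (AB)ᵀ ≠ AᵀBᵀ in general. The correct identity is (AB)ᵀ = BᵀAᵀ.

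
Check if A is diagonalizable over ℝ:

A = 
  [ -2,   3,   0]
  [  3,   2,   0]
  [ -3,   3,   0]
Yes

Characteristic polynomial: det(λI - A) = λ³ - 13λ
The constant term is 0, so λ = 0 is a root: p(λ) = λ(λ² - 13)
λ² - 13 = 0  ⇒  λ = (0 ± √((0)² - 4·(-13)))/2 = (0 ± √(52))/2
  = √13,  -√13
Eigenvalues: 0, √13, -√13  (≈ 0, 3.606, -3.606)
The two irrational eigenvalues are distinct (simple), so each has alg. mult. = geom. mult. = 1.
λ=0: alg. mult. = 1, geom. mult. = 3 - rank(A - (0)I) = 3 - 2 = 1
Sum of geometric multiplicities equals n, so A has n independent eigenvectors.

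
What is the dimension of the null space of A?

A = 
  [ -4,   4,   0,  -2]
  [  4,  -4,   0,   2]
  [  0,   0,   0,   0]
nullity(A) = 3

Row reduce:
R2 → R2 + (1)·R1
REF = 
  [ -4,   4,   0,  -2]
  [  0,   0,   0,   0]
  [  0,   0,   0,   0]
Pivot columns: 1 → 1 pivot.
rank(A) = 1, so nullity(A) = 4 - 1 = 3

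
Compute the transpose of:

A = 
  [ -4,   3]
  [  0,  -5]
Aᵀ = 
  [ -4,   0]
  [  3,  -5]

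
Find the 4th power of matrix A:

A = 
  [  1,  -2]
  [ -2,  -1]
A^4 = 
  [ 25,   0]
  [  0,  25]

A² = A·A:
A²[1,1] = (1)(1) + (-2)(-2) = 5
A²[1,2] = (1)(-2) + (-2)(-1) = 0
A²[2,1] = (-2)(1) + (-1)(-2) = 0
A²[2,2] = (-2)(-2) + (-1)(-1) = 5
A² = 
  [  5,   0]
  [  0,   5]

A^3 = A^2·A:
A^3[1,1] = (5)(1) + (0)(-2) = 5
A^3[1,2] = (5)(-2) + (0)(-1) = -10
A^3[2,1] = (0)(1) + (5)(-2) = -10
A^3[2,2] = (0)(-2) + (5)(-1) = -5
A^3 = 
  [  5, -10]
  [-10,  -5]

A^4 = A^3·A:
A^4[1,1] = (5)(1) + (-10)(-2) = 25
A^4[1,2] = (5)(-2) + (-10)(-1) = 0
A^4[2,1] = (-10)(1) + (-5)(-2) = 0
A^4[2,2] = (-10)(-2) + (-5)(-1) = 25
A^4 = 
  [ 25,   0]
  [  0,  25]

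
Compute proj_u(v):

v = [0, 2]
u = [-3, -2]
proj_u(v) = [12/13, 8/13]

v·u = (0)(-3) + (2)(-2) = -4
u·u = (-3)² + (-2)² = 13
proj_u(v) = (v·u / u·u) × u = (-4/13) × u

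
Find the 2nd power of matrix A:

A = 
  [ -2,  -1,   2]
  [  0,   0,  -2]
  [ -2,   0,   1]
A² = A·A:
A²[1,1] = (-2)(-2) + (-1)(0) + (2)(-2) = 0
A²[1,2] = (-2)(-1) + (-1)(0) + (2)(0) = 2
A²[1,3] = (-2)(2) + (-1)(-2) + (2)(1) = 0
A²[2,1] = (0)(-2) + (0)(0) + (-2)(-2) = 4
A²[2,2] = (0)(-1) + (0)(0) + (-2)(0) = 0
A²[2,3] = (0)(2) + (0)(-2) + (-2)(1) = -2
A²[3,1] = (-2)(-2) + (0)(0) + (1)(-2) = 2
A²[3,2] = (-2)(-1) + (0)(0) + (1)(0) = 2
A²[3,3] = (-2)(2) + (0)(-2) + (1)(1) = -3
A² = 
  [  0,   2,   0]
  [  4,   0,  -2]
  [  2,   2,  -3]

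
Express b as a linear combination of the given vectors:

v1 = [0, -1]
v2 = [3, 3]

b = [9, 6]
c1 = 3, c2 = 3

b = 3·v1 + 3·v2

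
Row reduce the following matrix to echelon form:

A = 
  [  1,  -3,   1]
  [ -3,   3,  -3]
Row operations:
R2 → R2 + (3)·R1

Resulting echelon form:
REF = 
  [  1,  -3,   1]
  [  0,  -6,   0]

Rank = 2 (number of non-zero pivot rows).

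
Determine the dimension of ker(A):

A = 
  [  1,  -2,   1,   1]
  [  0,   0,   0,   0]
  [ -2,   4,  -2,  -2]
nullity(A) = 3

Row reduce:
R3 → R3 + (2)·R1
REF = 
  [  1,  -2,   1,   1]
  [  0,   0,   0,   0]
  [  0,   0,   0,   0]
Pivot columns: 1 → 1 pivot.
rank(A) = 1, so nullity(A) = 4 - 1 = 3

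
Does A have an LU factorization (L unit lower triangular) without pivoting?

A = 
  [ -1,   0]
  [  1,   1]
Yes.
A[1,1] = -1 ≠ 0, so Gaussian elimination proceeds without a row swap: multiplier ℓ₂₁ = (1)/(-1) = -1, and U[2,2] = 1 - (-1)(0) = 1.
L = 
  [  1,   0]
  [ -1,   1]
U = 
  [ -1,   0]
  [  0,   1]
Check row 2 of LU: [(-1)(-1), (-1)(0) + 1] = [1, 1] = row 2 of A ✓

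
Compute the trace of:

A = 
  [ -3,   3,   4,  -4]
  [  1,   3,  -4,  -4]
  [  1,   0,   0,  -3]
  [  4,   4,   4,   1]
1

tr(A) = -3 + 3 + 0 + 1 = 1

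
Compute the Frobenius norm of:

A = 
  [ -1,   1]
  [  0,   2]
||A||_F = 2.449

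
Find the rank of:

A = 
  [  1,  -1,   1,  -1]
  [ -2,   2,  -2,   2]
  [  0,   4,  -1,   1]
Row reduce:
R2 → R2 + (2)·R1
Swap R2 ↔ R3
REF = 
  [  1,  -1,   1,  -1]
  [  0,   4,  -1,   1]
  [  0,   0,   0,   0]
Pivot columns: 1, 2 → 2 pivots.

rank(A) = 2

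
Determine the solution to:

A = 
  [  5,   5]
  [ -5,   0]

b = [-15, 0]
x = [0, -3]

Row reduce the augmented matrix [A|b]:
R2 → R2 + (1)·R1
REF = 
  [  5,   5, -15]
  [  0,   5, -15]

Back-substitution:
x₂ = (-15) / 5 = -3
x₁ = (-15 - (5)(-3)) / 5 = 0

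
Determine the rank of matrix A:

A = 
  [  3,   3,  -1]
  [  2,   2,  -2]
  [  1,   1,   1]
rank(A) = 2

Row reduce:
R2 → R2 - (2/3)·R1
R3 → R3 - (1/3)·R1
R3 → R3 + (1)·R2
REF = 
  [   3,    3,   -1]
  [   0,    0, -4/3]
  [   0,    0,    0]
Pivot columns: 1, 3 → 2 pivots.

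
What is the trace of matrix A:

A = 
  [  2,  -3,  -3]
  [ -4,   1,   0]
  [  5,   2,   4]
7

tr(A) = 2 + 1 + 4 = 7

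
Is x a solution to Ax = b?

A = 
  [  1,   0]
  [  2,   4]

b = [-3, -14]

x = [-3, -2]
Yes

Ax = [-3, -14] = b ✓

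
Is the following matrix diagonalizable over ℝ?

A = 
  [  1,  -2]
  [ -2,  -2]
Yes

tr(A) = -1, det(A) = -6
Characteristic polynomial: λ² - tr(A)λ + det(A) = λ² + λ - 6
λ² + λ - 6 = (λ + 3)(λ - 2)
Eigenvalues: 2, -3
λ=-3: alg. mult. = 1, geom. mult. = 2 - rank(A - (-3)I) = 2 - 1 = 1
λ=2: alg. mult. = 1, geom. mult. = 2 - rank(A - (2)I) = 2 - 1 = 1
Sum of geometric multiplicities equals n, so A has n independent eigenvectors.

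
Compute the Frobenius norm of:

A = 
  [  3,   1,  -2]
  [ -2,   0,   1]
||A||_F = 4.359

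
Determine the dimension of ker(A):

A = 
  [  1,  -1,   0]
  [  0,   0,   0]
nullity(A) = 2

Row reduce:
(no row operations needed)
REF = 
  [  1,  -1,   0]
  [  0,   0,   0]
Pivot columns: 1 → 1 pivot.
rank(A) = 1, so nullity(A) = 3 - 1 = 2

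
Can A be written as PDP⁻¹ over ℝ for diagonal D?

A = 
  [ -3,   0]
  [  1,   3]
Yes

tr(A) = 0, det(A) = -9
Characteristic polynomial: λ² - tr(A)λ + det(A) = λ² - 9
λ² - 9 = (λ + 3)(λ - 3)
Eigenvalues: 3, -3
λ=-3: alg. mult. = 1, geom. mult. = 2 - rank(A - (-3)I) = 2 - 1 = 1
λ=3: alg. mult. = 1, geom. mult. = 2 - rank(A - (3)I) = 2 - 1 = 1
Sum of geometric multiplicities equals n, so A has n independent eigenvectors.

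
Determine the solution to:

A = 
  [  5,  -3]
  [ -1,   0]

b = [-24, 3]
Row reduce the augmented matrix [A|b]:
R2 → R2 + (1/5)·R1
REF = 
  [   5,   -3,  -24]
  [   0, -3/5, -9/5]

Back-substitution:
x₂ = (-9/5) / (-3/5) = 3
x₁ = (-24 - (-3)(3)) / 5 = -3

x = [-3, 3]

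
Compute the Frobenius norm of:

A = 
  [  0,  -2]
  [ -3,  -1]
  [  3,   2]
||A||_F = 5.196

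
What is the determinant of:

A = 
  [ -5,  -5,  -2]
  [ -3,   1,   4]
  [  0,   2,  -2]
92

Cofactor expansion along row 1:
det(A) = (-5)·((1)(-2) - (4)(2)) - (-5)·((-3)(-2) - (4)(0)) + (-2)·((-3)(2) - (1)(0))
  = (-5)(-10) - (-5)(6) + (-2)(-6)
  = 92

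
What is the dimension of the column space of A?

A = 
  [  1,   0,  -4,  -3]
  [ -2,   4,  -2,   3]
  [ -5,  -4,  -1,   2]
Row reduce:
R2 → R2 + (2)·R1
R3 → R3 + (5)·R1
R3 → R3 + (1)·R2
REF = 
  [  1,   0,  -4,  -3]
  [  0,   4, -10,  -3]
  [  0,   0, -31, -16]
Pivot columns: 1, 2, 3 → 3 pivots.
dim(Col(A)) = number of pivot columns = 3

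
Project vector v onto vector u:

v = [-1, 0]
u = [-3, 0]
proj_u(v) = [-1, 0]

v·u = (-1)(-3) + (0)(0) = 3
u·u = (-3)² + (0)² = 9
proj_u(v) = (v·u / u·u) × u = (3/9) × u = (1/3) × u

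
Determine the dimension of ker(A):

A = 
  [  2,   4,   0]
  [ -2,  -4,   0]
nullity(A) = 2

Row reduce:
R2 → R2 + (1)·R1
REF = 
  [  2,   4,   0]
  [  0,   0,   0]
Pivot columns: 1 → 1 pivot.
rank(A) = 1, so nullity(A) = 3 - 1 = 2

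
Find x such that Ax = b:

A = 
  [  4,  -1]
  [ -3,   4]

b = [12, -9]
Row reduce the augmented matrix [A|b]:
R2 → R2 + (3/4)·R1
REF = 
  [   4,   -1,   12]
  [   0, 13/4,    0]

Back-substitution:
x₂ = 0 / (13/4) = 0
x₁ = (12 - (-1)(0)) / 4 = 3

x = [3, 0]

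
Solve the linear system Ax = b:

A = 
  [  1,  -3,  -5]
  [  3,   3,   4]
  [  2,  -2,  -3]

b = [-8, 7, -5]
Row reduce the augmented matrix [A|b]:
R2 → R2 - (3)·R1
R3 → R3 - (2)·R1
R3 → R3 - (1/3)·R2
REF = 
  [  1,  -3,  -5,  -8]
  [  0,  12,  19,  31]
  [  0,   0, 2/3, 2/3]

Back-substitution:
x₃ = (2/3) / (2/3) = 1
x₂ = (31 - (19)(1)) / 12 = 1
x₁ = (-8 - (-3)(1) - (-5)(1)) / 1 = 0

x = [0, 1, 1]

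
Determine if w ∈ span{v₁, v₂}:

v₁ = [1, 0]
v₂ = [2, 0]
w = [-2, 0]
Yes

Form the augmented matrix and row-reduce:
[v₁|v₂|w] = 
  [  1,   2,  -2]
  [  0,   0,   0]
(already in echelon form — no row operations needed)

No row of the form [0 0 | nonzero], so the system is consistent. Back-substitution gives c₁ = -2, c₂ = 0: w = (-2)·v₁ + (0)·v₂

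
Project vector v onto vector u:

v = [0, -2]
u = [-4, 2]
proj_u(v) = [4/5, -2/5]

v·u = (0)(-4) + (-2)(2) = -4
u·u = (-4)² + (2)² = 20
proj_u(v) = (v·u / u·u) × u = (-4/20) × u = (-1/5) × u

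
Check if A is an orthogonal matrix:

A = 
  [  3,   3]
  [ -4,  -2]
No

AᵀA = 
  [ 25,  17]
  [ 17,  13]
≠ I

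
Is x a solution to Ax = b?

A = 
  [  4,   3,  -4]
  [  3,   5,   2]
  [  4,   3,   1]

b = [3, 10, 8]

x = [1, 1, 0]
No

Ax = [7, 8, 7] ≠ b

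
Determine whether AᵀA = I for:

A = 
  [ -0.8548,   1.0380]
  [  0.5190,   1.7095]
No

AᵀA = 
  [  1,  -0.0001]
  [ -0.0001,   3.9998]
≠ I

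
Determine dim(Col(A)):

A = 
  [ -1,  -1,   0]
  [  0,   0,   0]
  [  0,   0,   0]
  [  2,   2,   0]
dim(Col(A)) = 1

Row reduce:
R4 → R4 + (2)·R1
REF = 
  [ -1,  -1,   0]
  [  0,   0,   0]
  [  0,   0,   0]
  [  0,   0,   0]
Pivot columns: 1 → 1 pivot.
dim(Col(A)) = number of pivot columns = 1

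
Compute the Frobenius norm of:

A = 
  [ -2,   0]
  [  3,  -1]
||A||_F = 3.742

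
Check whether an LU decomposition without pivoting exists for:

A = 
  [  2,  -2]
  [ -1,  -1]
Yes.
A[1,1] = 2 ≠ 0, so Gaussian elimination proceeds without a row swap: multiplier ℓ₂₁ = (-1)/(2) = -1/2, and U[2,2] = -1 - (-1/2)(-2) = -2.
L = 
  [   1,    0]
  [-1/2,    1]
U = 
  [  2,  -2]
  [  0,  -2]
Check row 2 of LU: [(-1/2)(2), (-1/2)(-2) + (-2)] = [-1, -1] = row 2 of A ✓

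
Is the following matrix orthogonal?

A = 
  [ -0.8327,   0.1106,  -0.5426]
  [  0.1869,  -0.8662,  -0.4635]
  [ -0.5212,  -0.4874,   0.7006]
Yes

AᵀA = 
  [  1,   0,   0]
  [  0,   1.0001,   0]
  [  0,   0,   1.0001]
≈ I (equal to I up to the 4-dp rounding of the entries)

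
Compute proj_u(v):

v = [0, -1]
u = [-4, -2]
v·u = (0)(-4) + (-1)(-2) = 2
u·u = (-4)² + (-2)² = 20
proj_u(v) = (v·u / u·u) × u = (2/20) × u = (1/10) × u

proj_u(v) = [-2/5, -1/5]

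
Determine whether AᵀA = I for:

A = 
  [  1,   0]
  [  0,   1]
Yes

AᵀA = 
  [  1,   0]
  [  0,   1]
= I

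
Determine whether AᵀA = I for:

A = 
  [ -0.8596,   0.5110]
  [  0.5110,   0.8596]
Yes

AᵀA = 
  [  1,   0]
  [  0,   1]
≈ I (equal to I up to the 4-dp rounding of the entries)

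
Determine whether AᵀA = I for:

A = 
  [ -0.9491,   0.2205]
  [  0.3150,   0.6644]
No

AᵀA = 
  [  1,   0]
  [  0,   0.4900]
≠ I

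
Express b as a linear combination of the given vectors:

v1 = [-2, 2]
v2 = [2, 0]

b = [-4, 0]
c1 = 0, c2 = -2

b = 0·v1 + -2·v2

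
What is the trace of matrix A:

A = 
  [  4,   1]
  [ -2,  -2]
2

tr(A) = 4 + -2 = 2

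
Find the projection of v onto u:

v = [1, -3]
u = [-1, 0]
proj_u(v) = [1, 0]

v·u = (1)(-1) + (-3)(0) = -1
u·u = (-1)² + (0)² = 1
proj_u(v) = (v·u / u·u) × u = (-1/1) × u = (-1) × u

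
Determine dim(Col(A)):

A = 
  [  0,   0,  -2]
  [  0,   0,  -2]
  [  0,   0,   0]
Row reduce:
R2 → R2 - (1)·R1
REF = 
  [  0,   0,  -2]
  [  0,   0,   0]
  [  0,   0,   0]
Pivot columns: 3 → 1 pivot.
dim(Col(A)) = number of pivot columns = 1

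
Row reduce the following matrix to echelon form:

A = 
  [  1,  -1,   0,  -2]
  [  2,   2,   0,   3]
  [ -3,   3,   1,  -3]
Row operations:
R2 → R2 - (2)·R1
R3 → R3 + (3)·R1

Resulting echelon form:
REF = 
  [  1,  -1,   0,  -2]
  [  0,   4,   0,   7]
  [  0,   0,   1,  -9]

Rank = 3 (number of non-zero pivot rows).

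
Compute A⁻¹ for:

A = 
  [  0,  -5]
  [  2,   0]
det(A) = (0)(0) - (-5)(2) = 10
For a 2×2 matrix, A⁻¹ = (1/det(A)) · [[d, -b], [-c, a]]
    = (1/10) · [[0, 5], [-2, 0]]

A⁻¹ = 
  [   0,  1/2]
  [-1/5,    0]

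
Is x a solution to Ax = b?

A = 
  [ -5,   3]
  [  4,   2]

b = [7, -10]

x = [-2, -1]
Yes

Ax = [7, -10] = b ✓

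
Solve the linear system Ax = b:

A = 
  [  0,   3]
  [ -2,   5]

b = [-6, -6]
Row reduce the augmented matrix [A|b]:
Swap R1 ↔ R2
REF = 
  [ -2,   5,  -6]
  [  0,   3,  -6]

Back-substitution:
x₂ = (-6) / 3 = -2
x₁ = (-6 - (5)(-2)) / (-2) = -2

x = [-2, -2]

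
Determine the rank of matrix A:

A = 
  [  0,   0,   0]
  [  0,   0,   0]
rank(A) = 0

Row reduce:
(no row operations needed)
REF = 
  [  0,   0,   0]
  [  0,   0,   0]
Pivot columns: none → 0 pivots.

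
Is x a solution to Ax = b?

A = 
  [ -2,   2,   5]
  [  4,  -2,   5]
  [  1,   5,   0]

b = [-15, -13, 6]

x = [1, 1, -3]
Yes

Ax = [-15, -13, 6] = b ✓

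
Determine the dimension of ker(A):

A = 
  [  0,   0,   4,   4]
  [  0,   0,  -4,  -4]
nullity(A) = 3

Row reduce:
R2 → R2 + (1)·R1
REF = 
  [  0,   0,   4,   4]
  [  0,   0,   0,   0]
Pivot columns: 3 → 1 pivot.
rank(A) = 1, so nullity(A) = 4 - 1 = 3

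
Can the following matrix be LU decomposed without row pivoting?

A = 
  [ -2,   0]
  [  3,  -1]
Yes.
A[1,1] = -2 ≠ 0, so Gaussian elimination proceeds without a row swap: multiplier ℓ₂₁ = (3)/(-2) = -3/2, and U[2,2] = -1 - (-3/2)(0) = -1.
L = 
  [   1,    0]
  [-3/2,    1]
U = 
  [ -2,   0]
  [  0,  -1]
Check row 2 of LU: [(-3/2)(-2), (-3/2)(0) + (-1)] = [3, -1] = row 2 of A ✓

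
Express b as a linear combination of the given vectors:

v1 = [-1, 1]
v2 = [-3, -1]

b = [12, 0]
c1 = -3, c2 = -3

b = -3·v1 + -3·v2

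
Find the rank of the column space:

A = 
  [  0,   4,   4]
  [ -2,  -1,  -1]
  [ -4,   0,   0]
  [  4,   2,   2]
Row reduce:
Swap R1 ↔ R2
R3 → R3 - (2)·R1
R4 → R4 + (2)·R1
R3 → R3 - (1/2)·R2
REF = 
  [ -2,  -1,  -1]
  [  0,   4,   4]
  [  0,   0,   0]
  [  0,   0,   0]
Pivot columns: 1, 2 → 2 pivots.
dim(Col(A)) = number of pivot columns = 2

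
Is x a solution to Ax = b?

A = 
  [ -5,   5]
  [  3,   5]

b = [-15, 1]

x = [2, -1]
Yes

Ax = [-15, 1] = b ✓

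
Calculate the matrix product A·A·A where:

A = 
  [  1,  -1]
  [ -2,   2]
A² = A·A:
A²[1,1] = (1)(1) + (-1)(-2) = 3
A²[1,2] = (1)(-1) + (-1)(2) = -3
A²[2,1] = (-2)(1) + (2)(-2) = -6
A²[2,2] = (-2)(-1) + (2)(2) = 6
A² = 
  [  3,  -3]
  [ -6,   6]

A^3 = A^2·A:
A^3[1,1] = (3)(1) + (-3)(-2) = 9
A^3[1,2] = (3)(-1) + (-3)(2) = -9
A^3[2,1] = (-6)(1) + (6)(-2) = -18
A^3[2,2] = (-6)(-1) + (6)(2) = 18
A^3 = 
  [  9,  -9]
  [-18,  18]

Therefore
A^3 = 
  [  9,  -9]
  [-18,  18]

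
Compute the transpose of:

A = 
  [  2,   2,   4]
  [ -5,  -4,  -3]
Aᵀ = 
  [  2,  -5]
  [  2,  -4]
  [  4,  -3]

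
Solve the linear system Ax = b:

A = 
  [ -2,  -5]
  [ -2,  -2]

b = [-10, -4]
Row reduce the augmented matrix [A|b]:
R2 → R2 - (1)·R1
REF = 
  [ -2,  -5, -10]
  [  0,   3,   6]

Back-substitution:
x₂ = 6 / 3 = 2
x₁ = (-10 - (-5)(2)) / (-2) = 0

x = [0, 2]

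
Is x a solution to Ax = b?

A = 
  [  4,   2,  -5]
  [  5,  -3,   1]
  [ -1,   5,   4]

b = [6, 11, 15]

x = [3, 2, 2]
Yes

Ax = [6, 11, 15] = b ✓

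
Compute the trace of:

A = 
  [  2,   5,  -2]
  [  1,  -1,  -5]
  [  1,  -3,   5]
6

tr(A) = 2 + -1 + 5 = 6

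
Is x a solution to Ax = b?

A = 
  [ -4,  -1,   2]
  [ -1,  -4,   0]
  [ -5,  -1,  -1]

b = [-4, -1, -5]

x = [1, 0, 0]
Yes

Ax = [-4, -1, -5] = b ✓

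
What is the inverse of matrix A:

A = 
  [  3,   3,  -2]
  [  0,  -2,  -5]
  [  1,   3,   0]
det(A) = (3)·((-2)(0) - (-5)(3)) - (3)·((0)(0) - (-5)(1)) + (-2)·((0)(3) - (-2)(1))
  = (3)(15) - (3)(5) + (-2)(2)
  = 26
det(A) = 26 ≠ 0, so A is invertible.

Cofactors Cᵢⱼ = (-1)ⁱ⁺ʲ·Mᵢⱼ:
C = 
  [ 15,  -5,   2]
  [ -6,   2,  -6]
  [-19,  15,  -6]

adj(A) = Cᵀ:
adj(A) = 
  [ 15,  -6, -19]
  [ -5,   2,  15]
  [  2,  -6,  -6]

A⁻¹ = (1/26) · adj(A):
A⁻¹ = 
  [ 15/26,  -3/13, -19/26]
  [ -5/26,   1/13,  15/26]
  [  1/13,  -3/13,  -3/13]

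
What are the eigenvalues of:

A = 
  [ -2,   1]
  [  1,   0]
tr(A) = -2, det(A) = -1
Characteristic polynomial: λ² - tr(A)λ + det(A) = λ² + 2λ - 1
λ² + 2λ - 1 = 0  ⇒  λ = (-2 ± √((2)² - 4·(-1)))/2 = (-2 ± √(8))/2
  = -1 + √2,  -1 - √2

λ = -1 + √2, -1 - √2  (≈ 0.4142, -2.414)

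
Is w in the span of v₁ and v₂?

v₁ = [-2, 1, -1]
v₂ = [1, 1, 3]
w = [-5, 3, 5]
No

Form the augmented matrix and row-reduce:
[v₁|v₂|w] = 
  [ -2,   1,  -5]
  [  1,   1,   3]
  [ -1,   3,   5]
R2 → R2 + (1/2)·R1
R3 → R3 - (1/2)·R1
R3 → R3 - (5/3)·R2
REF = 
  [  -2,    1,   -5]
  [   0,  3/2,  1/2]
  [   0,    0, 20/3]

Row 3 reads [0 0 | 20/3], i.e. 0 = 20/3, so the system is inconsistent and w ∉ span{v₁, v₂}.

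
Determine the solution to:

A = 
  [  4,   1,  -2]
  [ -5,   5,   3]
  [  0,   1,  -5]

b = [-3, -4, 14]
Row reduce the augmented matrix [A|b]:
R2 → R2 + (5/4)·R1
R3 → R3 - (4/25)·R2
REF = 
  [      4,       1,      -2,      -3]
  [      0,    25/4,     1/2,   -31/4]
  [      0,       0, -127/25,  381/25]

Back-substitution:
x₃ = (381/25) / (-127/25) = -3
x₂ = (-31/4 - (1/2)(-3)) / (25/4) = -1
x₁ = (-3 - (1)(-1) - (-2)(-3)) / 4 = -2

x = [-2, -1, -3]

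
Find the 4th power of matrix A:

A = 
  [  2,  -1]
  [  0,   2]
A² = A·A:
A²[1,1] = (2)(2) + (-1)(0) = 4
A²[1,2] = (2)(-1) + (-1)(2) = -4
A²[2,1] = (0)(2) + (2)(0) = 0
A²[2,2] = (0)(-1) + (2)(2) = 4
A² = 
  [  4,  -4]
  [  0,   4]

A^3 = A^2·A:
A^3[1,1] = (4)(2) + (-4)(0) = 8
A^3[1,2] = (4)(-1) + (-4)(2) = -12
A^3[2,1] = (0)(2) + (4)(0) = 0
A^3[2,2] = (0)(-1) + (4)(2) = 8
A^3 = 
  [  8, -12]
  [  0,   8]

A^4 = A^3·A:
A^4[1,1] = (8)(2) + (-12)(0) = 16
A^4[1,2] = (8)(-1) + (-12)(2) = -32
A^4[2,1] = (0)(2) + (8)(0) = 0
A^4[2,2] = (0)(-1) + (8)(2) = 16
A^4 = 
  [ 16, -32]
  [  0,  16]

Therefore
A^4 = 
  [ 16, -32]
  [  0,  16]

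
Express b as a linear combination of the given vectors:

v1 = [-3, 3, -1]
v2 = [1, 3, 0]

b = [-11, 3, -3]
c1 = 3, c2 = -2

b = 3·v1 + -2·v2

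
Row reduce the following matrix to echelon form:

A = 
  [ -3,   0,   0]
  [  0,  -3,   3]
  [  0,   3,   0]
Row operations:
R3 → R3 + (1)·R2

Resulting echelon form:
REF = 
  [ -3,   0,   0]
  [  0,  -3,   3]
  [  0,   0,   3]

Rank = 3 (number of non-zero pivot rows).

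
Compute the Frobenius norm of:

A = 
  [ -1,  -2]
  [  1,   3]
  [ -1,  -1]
||A||_F = 4.123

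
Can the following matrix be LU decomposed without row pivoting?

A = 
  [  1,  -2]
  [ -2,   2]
Yes.
A[1,1] = 1 ≠ 0, so Gaussian elimination proceeds without a row swap: multiplier ℓ₂₁ = (-2)/(1) = -2, and U[2,2] = 2 - (-2)(-2) = -2.
L = 
  [  1,   0]
  [ -2,   1]
U = 
  [  1,  -2]
  [  0,  -2]
Check row 2 of LU: [(-2)(1), (-2)(-2) + (-2)] = [-2, 2] = row 2 of A ✓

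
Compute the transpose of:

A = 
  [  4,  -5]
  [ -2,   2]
Aᵀ = 
  [  4,  -2]
  [ -5,   2]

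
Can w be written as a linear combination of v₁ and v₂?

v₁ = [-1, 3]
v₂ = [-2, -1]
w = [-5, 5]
Yes

Form the augmented matrix and row-reduce:
[v₁|v₂|w] = 
  [ -1,  -2,  -5]
  [  3,  -1,   5]
R2 → R2 + (3)·R1
REF = 
  [ -1,  -2,  -5]
  [  0,  -7, -10]

No row of the form [0 0 | nonzero], so the system is consistent. Back-substitution gives c₁ = 15/7, c₂ = 10/7: w = (15/7)·v₁ + (10/7)·v₂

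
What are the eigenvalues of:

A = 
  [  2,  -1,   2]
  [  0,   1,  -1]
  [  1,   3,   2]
Characteristic polynomial: det(λI - A) = λ³ - 5λ² + 9λ - 9
Testing integer divisors of the constant term: p(3) = 0, so (λ - 3) is a factor:
p(λ) = (λ - 3)(λ² - 2λ + 3)
λ² - 2λ + 3 = 0  ⇒  λ = (2 ± √((-2)² - 4·(3)))/2 = (2 ± √(-8))/2
  = 1 + i√2,  1 - i√2

λ = 3, 1 + i√2, 1 - i√2  (≈ 3, 1 + 1.414i, 1 - 1.414i)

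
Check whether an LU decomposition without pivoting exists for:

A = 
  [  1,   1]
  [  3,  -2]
Yes.
A[1,1] = 1 ≠ 0, so Gaussian elimination proceeds without a row swap: multiplier ℓ₂₁ = (3)/(1) = 3, and U[2,2] = -2 - (3)(1) = -5.
L = 
  [  1,   0]
  [  3,   1]
U = 
  [  1,   1]
  [  0,  -5]
Check row 2 of LU: [(3)(1), (3)(1) + (-5)] = [3, -2] = row 2 of A ✓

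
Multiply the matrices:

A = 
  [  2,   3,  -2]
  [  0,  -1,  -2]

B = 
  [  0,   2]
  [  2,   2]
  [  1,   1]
A is 2×3 and B is 3×2, so AB is 2×2. Each entry is (row of A)·(column of B):
AB[1,1] = (2)(0) + (3)(2) + (-2)(1) = 4
AB[1,2] = (2)(2) + (3)(2) + (-2)(1) = 8
AB[2,1] = (0)(0) + (-1)(2) + (-2)(1) = -4
AB[2,2] = (0)(2) + (-1)(2) + (-2)(1) = -4

AB = 
  [  4,   8]
  [ -4,  -4]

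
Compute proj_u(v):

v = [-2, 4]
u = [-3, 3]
proj_u(v) = [-3, 3]

v·u = (-2)(-3) + (4)(3) = 18
u·u = (-3)² + (3)² = 18
proj_u(v) = (v·u / u·u) × u = (18/18) × u = (1) × u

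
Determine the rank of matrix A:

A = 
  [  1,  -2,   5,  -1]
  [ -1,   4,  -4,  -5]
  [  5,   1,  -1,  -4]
rank(A) = 3

Row reduce:
R2 → R2 + (1)·R1
R3 → R3 - (5)·R1
R3 → R3 - (11/2)·R2
REF = 
  [    1,    -2,     5,    -1]
  [    0,     2,     1,    -6]
  [    0,     0, -63/2,    34]
Pivot columns: 1, 2, 3 → 3 pivots.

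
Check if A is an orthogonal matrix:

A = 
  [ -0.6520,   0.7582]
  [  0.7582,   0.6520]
Yes

AᵀA = 
  [  1,   0]
  [  0,   1]
≈ I (equal to I up to the 4-dp rounding of the entries)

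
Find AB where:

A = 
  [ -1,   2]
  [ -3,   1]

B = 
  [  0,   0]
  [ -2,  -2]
AB = 
  [ -4,  -4]
  [ -2,  -2]

A is 2×2 and B is 2×2, so AB is 2×2. Each entry is (row of A)·(column of B):
AB[1,1] = (-1)(0) + (2)(-2) = -4
AB[1,2] = (-1)(0) + (2)(-2) = -4
AB[2,1] = (-3)(0) + (1)(-2) = -2
AB[2,2] = (-3)(0) + (1)(-2) = -2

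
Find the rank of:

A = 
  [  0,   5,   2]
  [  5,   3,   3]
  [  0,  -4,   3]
Row reduce:
Swap R1 ↔ R2
R3 → R3 + (4/5)·R2
REF = 
  [   5,    3,    3]
  [   0,    5,    2]
  [   0,    0, 23/5]
Pivot columns: 1, 2, 3 → 3 pivots.

rank(A) = 3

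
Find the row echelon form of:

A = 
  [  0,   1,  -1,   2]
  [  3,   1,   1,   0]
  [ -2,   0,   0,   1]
Row operations:
Swap R1 ↔ R2
R3 → R3 + (2/3)·R1
R3 → R3 - (2/3)·R2

Resulting echelon form:
REF = 
  [   3,    1,    1,    0]
  [   0,    1,   -1,    2]
  [   0,    0,  4/3, -1/3]

Rank = 3 (number of non-zero pivot rows).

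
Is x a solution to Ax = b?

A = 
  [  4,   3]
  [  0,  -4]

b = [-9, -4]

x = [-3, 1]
Yes

Ax = [-9, -4] = b ✓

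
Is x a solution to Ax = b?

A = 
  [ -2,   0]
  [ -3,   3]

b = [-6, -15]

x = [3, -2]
Yes

Ax = [-6, -15] = b ✓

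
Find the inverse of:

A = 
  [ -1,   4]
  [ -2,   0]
det(A) = (-1)(0) - (4)(-2) = 8
For a 2×2 matrix, A⁻¹ = (1/det(A)) · [[d, -b], [-c, a]]
    = (1/8) · [[0, -4], [2, -1]]

A⁻¹ = 
  [   0, -1/2]
  [ 1/4, -1/8]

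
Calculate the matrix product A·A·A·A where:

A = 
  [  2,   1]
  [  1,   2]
A² = A·A:
A²[1,1] = (2)(2) + (1)(1) = 5
A²[1,2] = (2)(1) + (1)(2) = 4
A²[2,1] = (1)(2) + (2)(1) = 4
A²[2,2] = (1)(1) + (2)(2) = 5
A² = 
  [  5,   4]
  [  4,   5]

A^3 = A^2·A:
A^3[1,1] = (5)(2) + (4)(1) = 14
A^3[1,2] = (5)(1) + (4)(2) = 13
A^3[2,1] = (4)(2) + (5)(1) = 13
A^3[2,2] = (4)(1) + (5)(2) = 14
A^3 = 
  [ 14,  13]
  [ 13,  14]

A^4 = A^3·A:
A^4[1,1] = (14)(2) + (13)(1) = 41
A^4[1,2] = (14)(1) + (13)(2) = 40
A^4[2,1] = (13)(2) + (14)(1) = 40
A^4[2,2] = (13)(1) + (14)(2) = 41
A^4 = 
  [ 41,  40]
  [ 40,  41]

Therefore
A^4 = 
  [ 41,  40]
  [ 40,  41]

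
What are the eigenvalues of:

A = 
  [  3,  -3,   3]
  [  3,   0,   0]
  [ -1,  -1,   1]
λ = 0, 2 + i√11, 2 - i√11  (≈ 0, 2 + 3.317i, 2 - 3.317i)

Characteristic polynomial: det(λI - A) = λ³ - 4λ² + 15λ
The constant term is 0, so λ = 0 is a root: p(λ) = λ(λ² - 4λ + 15)
λ² - 4λ + 15 = 0  ⇒  λ = (4 ± √((-4)² - 4·(15)))/2 = (4 ± √(-44))/2
  = 2 + i√11,  2 - i√11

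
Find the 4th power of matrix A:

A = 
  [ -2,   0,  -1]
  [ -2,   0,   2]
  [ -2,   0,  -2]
A² = A·A:
A²[1,1] = (-2)(-2) + (0)(-2) + (-1)(-2) = 6
A²[1,2] = (-2)(0) + (0)(0) + (-1)(0) = 0
A²[1,3] = (-2)(-1) + (0)(2) + (-1)(-2) = 4
A²[2,1] = (-2)(-2) + (0)(-2) + (2)(-2) = 0
A²[2,2] = (-2)(0) + (0)(0) + (2)(0) = 0
A²[2,3] = (-2)(-1) + (0)(2) + (2)(-2) = -2
A²[3,1] = (-2)(-2) + (0)(-2) + (-2)(-2) = 8
A²[3,2] = (-2)(0) + (0)(0) + (-2)(0) = 0
A²[3,3] = (-2)(-1) + (0)(2) + (-2)(-2) = 6
A² = 
  [  6,   0,   4]
  [  0,   0,  -2]
  [  8,   0,   6]

A^3 = A^2·A:
A^3[1,1] = (6)(-2) + (0)(-2) + (4)(-2) = -20
A^3[1,2] = (6)(0) + (0)(0) + (4)(0) = 0
A^3[1,3] = (6)(-1) + (0)(2) + (4)(-2) = -14
A^3[2,1] = (0)(-2) + (0)(-2) + (-2)(-2) = 4
A^3[2,2] = (0)(0) + (0)(0) + (-2)(0) = 0
A^3[2,3] = (0)(-1) + (0)(2) + (-2)(-2) = 4
A^3[3,1] = (8)(-2) + (0)(-2) + (6)(-2) = -28
A^3[3,2] = (8)(0) + (0)(0) + (6)(0) = 0
A^3[3,3] = (8)(-1) + (0)(2) + (6)(-2) = -20
A^3 = 
  [-20,   0, -14]
  [  4,   0,   4]
  [-28,   0, -20]

A^4 = A^3·A:
A^4[1,1] = (-20)(-2) + (0)(-2) + (-14)(-2) = 68
A^4[1,2] = (-20)(0) + (0)(0) + (-14)(0) = 0
A^4[1,3] = (-20)(-1) + (0)(2) + (-14)(-2) = 48
A^4[2,1] = (4)(-2) + (0)(-2) + (4)(-2) = -16
A^4[2,2] = (4)(0) + (0)(0) + (4)(0) = 0
A^4[2,3] = (4)(-1) + (0)(2) + (4)(-2) = -12
A^4[3,1] = (-28)(-2) + (0)(-2) + (-20)(-2) = 96
A^4[3,2] = (-28)(0) + (0)(0) + (-20)(0) = 0
A^4[3,3] = (-28)(-1) + (0)(2) + (-20)(-2) = 68
A^4 = 
  [ 68,   0,  48]
  [-16,   0, -12]
  [ 96,   0,  68]

Therefore
A^4 = 
  [ 68,   0,  48]
  [-16,   0, -12]
  [ 96,   0,  68]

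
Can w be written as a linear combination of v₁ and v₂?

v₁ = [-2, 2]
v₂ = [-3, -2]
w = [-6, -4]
Yes

Form the augmented matrix and row-reduce:
[v₁|v₂|w] = 
  [ -2,  -3,  -6]
  [  2,  -2,  -4]
R2 → R2 + (1)·R1
REF = 
  [ -2,  -3,  -6]
  [  0,  -5, -10]

No row of the form [0 0 | nonzero], so the system is consistent. Back-substitution gives c₁ = 0, c₂ = 2: w = (0)·v₁ + (2)·v₂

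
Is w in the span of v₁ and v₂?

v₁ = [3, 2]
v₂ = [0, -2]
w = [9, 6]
Yes

Form the augmented matrix and row-reduce:
[v₁|v₂|w] = 
  [  3,   0,   9]
  [  2,  -2,   6]
R2 → R2 - (2/3)·R1
REF = 
  [  3,   0,   9]
  [  0,  -2,   0]

No row of the form [0 0 | nonzero], so the system is consistent. Back-substitution gives c₁ = 3, c₂ = 0: w = (3)·v₁ + (0)·v₂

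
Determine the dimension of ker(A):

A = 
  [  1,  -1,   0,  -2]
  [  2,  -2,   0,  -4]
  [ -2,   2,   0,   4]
nullity(A) = 3

Row reduce:
R2 → R2 - (2)·R1
R3 → R3 + (2)·R1
REF = 
  [  1,  -1,   0,  -2]
  [  0,   0,   0,   0]
  [  0,   0,   0,   0]
Pivot columns: 1 → 1 pivot.
rank(A) = 1, so nullity(A) = 4 - 1 = 3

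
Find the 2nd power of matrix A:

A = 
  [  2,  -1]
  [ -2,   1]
A² = A·A:
A²[1,1] = (2)(2) + (-1)(-2) = 6
A²[1,2] = (2)(-1) + (-1)(1) = -3
A²[2,1] = (-2)(2) + (1)(-2) = -6
A²[2,2] = (-2)(-1) + (1)(1) = 3
A² = 
  [  6,  -3]
  [ -6,   3]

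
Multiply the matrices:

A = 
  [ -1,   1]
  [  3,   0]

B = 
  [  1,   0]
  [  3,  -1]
A is 2×2 and B is 2×2, so AB is 2×2. Each entry is (row of A)·(column of B):
AB[1,1] = (-1)(1) + (1)(3) = 2
AB[1,2] = (-1)(0) + (1)(-1) = -1
AB[2,1] = (3)(1) + (0)(3) = 3
AB[2,2] = (3)(0) + (0)(-1) = 0

AB = 
  [  2,  -1]
  [  3,   0]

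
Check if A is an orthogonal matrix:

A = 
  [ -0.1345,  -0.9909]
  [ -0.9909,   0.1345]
Yes

AᵀA = 
  [  1,   0]
  [  0,   1]
≈ I (equal to I up to the 4-dp rounding of the entries)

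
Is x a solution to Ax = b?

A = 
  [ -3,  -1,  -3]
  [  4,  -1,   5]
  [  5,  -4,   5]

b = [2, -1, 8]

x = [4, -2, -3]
No

Ax = [-1, 3, 13] ≠ b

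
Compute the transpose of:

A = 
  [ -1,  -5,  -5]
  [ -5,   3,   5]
Aᵀ = 
  [ -1,  -5]
  [ -5,   3]
  [ -5,   5]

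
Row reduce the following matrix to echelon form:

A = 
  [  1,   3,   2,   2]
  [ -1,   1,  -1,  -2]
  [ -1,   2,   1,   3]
Row operations:
R2 → R2 + (1)·R1
R3 → R3 + (1)·R1
R3 → R3 - (5/4)·R2

Resulting echelon form:
REF = 
  [  1,   3,   2,   2]
  [  0,   4,   1,   0]
  [  0,   0, 7/4,   5]

Rank = 3 (number of non-zero pivot rows).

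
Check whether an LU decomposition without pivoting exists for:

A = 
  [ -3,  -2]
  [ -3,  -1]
Yes.
A[1,1] = -3 ≠ 0, so Gaussian elimination proceeds without a row swap: multiplier ℓ₂₁ = (-3)/(-3) = 1, and U[2,2] = -1 - (1)(-2) = 1.
L = 
  [  1,   0]
  [  1,   1]
U = 
  [ -3,  -2]
  [  0,   1]
Check row 2 of LU: [(1)(-3), (1)(-2) + 1] = [-3, -1] = row 2 of A ✓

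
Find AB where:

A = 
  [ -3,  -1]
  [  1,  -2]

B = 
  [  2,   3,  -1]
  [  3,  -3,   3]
AB = 
  [ -9,  -6,   0]
  [ -4,   9,  -7]

A is 2×2 and B is 2×3, so AB is 2×3. Each entry is (row of A)·(column of B):
AB[1,1] = (-3)(2) + (-1)(3) = -9
AB[1,2] = (-3)(3) + (-1)(-3) = -6
AB[1,3] = (-3)(-1) + (-1)(3) = 0
AB[2,1] = (1)(2) + (-2)(3) = -4
AB[2,2] = (1)(3) + (-2)(-3) = 9
AB[2,3] = (1)(-1) + (-2)(3) = -7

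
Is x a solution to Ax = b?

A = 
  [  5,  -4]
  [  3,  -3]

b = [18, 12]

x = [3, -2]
No

Ax = [23, 15] ≠ b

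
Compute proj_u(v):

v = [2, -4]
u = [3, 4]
v·u = (2)(3) + (-4)(4) = -10
u·u = (3)² + (4)² = 25
proj_u(v) = (v·u / u·u) × u = (-10/25) × u = (-2/5) × u

proj_u(v) = [-6/5, -8/5]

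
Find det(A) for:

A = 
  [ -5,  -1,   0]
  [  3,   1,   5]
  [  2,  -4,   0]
-110

Cofactor expansion along row 1:
det(A) = (-5)·((1)(0) - (5)(-4)) - (-1)·((3)(0) - (5)(2)) + (0)·((3)(-4) - (1)(2))
  = (-5)(20) - (-1)(-10) + (0)(-14)
  = -110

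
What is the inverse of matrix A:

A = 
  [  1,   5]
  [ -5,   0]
det(A) = (1)(0) - (5)(-5) = 25
For a 2×2 matrix, A⁻¹ = (1/det(A)) · [[d, -b], [-c, a]]
    = (1/25) · [[0, -5], [5, 1]]

A⁻¹ = 
  [   0, -1/5]
  [ 1/5, 1/25]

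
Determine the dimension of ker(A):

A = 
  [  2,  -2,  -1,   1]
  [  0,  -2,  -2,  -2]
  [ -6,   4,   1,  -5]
nullity(A) = 2

Row reduce:
R3 → R3 + (3)·R1
R3 → R3 - (1)·R2
REF = 
  [  2,  -2,  -1,   1]
  [  0,  -2,  -2,  -2]
  [  0,   0,   0,   0]
Pivot columns: 1, 2 → 2 pivots.
rank(A) = 2, so nullity(A) = 4 - 2 = 2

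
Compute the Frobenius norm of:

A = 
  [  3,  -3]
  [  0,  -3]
||A||_F = 5.196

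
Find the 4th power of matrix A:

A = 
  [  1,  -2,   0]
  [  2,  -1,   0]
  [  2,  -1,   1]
A^4 = 
  [  9,   0,   0]
  [  0,   9,   0]
  [ -4,   8,   1]

A² = A·A:
A²[1,1] = (1)(1) + (-2)(2) + (0)(2) = -3
A²[1,2] = (1)(-2) + (-2)(-1) + (0)(-1) = 0
A²[1,3] = (1)(0) + (-2)(0) + (0)(1) = 0
A²[2,1] = (2)(1) + (-1)(2) + (0)(2) = 0
A²[2,2] = (2)(-2) + (-1)(-1) + (0)(-1) = -3
A²[2,3] = (2)(0) + (-1)(0) + (0)(1) = 0
A²[3,1] = (2)(1) + (-1)(2) + (1)(2) = 2
A²[3,2] = (2)(-2) + (-1)(-1) + (1)(-1) = -4
A²[3,3] = (2)(0) + (-1)(0) + (1)(1) = 1
A² = 
  [ -3,   0,   0]
  [  0,  -3,   0]
  [  2,  -4,   1]

A^3 = A^2·A:
A^3[1,1] = (-3)(1) + (0)(2) + (0)(2) = -3
A^3[1,2] = (-3)(-2) + (0)(-1) + (0)(-1) = 6
A^3[1,3] = (-3)(0) + (0)(0) + (0)(1) = 0
A^3[2,1] = (0)(1) + (-3)(2) + (0)(2) = -6
A^3[2,2] = (0)(-2) + (-3)(-1) + (0)(-1) = 3
A^3[2,3] = (0)(0) + (-3)(0) + (0)(1) = 0
A^3[3,1] = (2)(1) + (-4)(2) + (1)(2) = -4
A^3[3,2] = (2)(-2) + (-4)(-1) + (1)(-1) = -1
A^3[3,3] = (2)(0) + (-4)(0) + (1)(1) = 1
A^3 = 
  [ -3,   6,   0]
  [ -6,   3,   0]
  [ -4,  -1,   1]

A^4 = A^3·A:
A^4[1,1] = (-3)(1) + (6)(2) + (0)(2) = 9
A^4[1,2] = (-3)(-2) + (6)(-1) + (0)(-1) = 0
A^4[1,3] = (-3)(0) + (6)(0) + (0)(1) = 0
A^4[2,1] = (-6)(1) + (3)(2) + (0)(2) = 0
A^4[2,2] = (-6)(-2) + (3)(-1) + (0)(-1) = 9
A^4[2,3] = (-6)(0) + (3)(0) + (0)(1) = 0
A^4[3,1] = (-4)(1) + (-1)(2) + (1)(2) = -4
A^4[3,2] = (-4)(-2) + (-1)(-1) + (1)(-1) = 8
A^4[3,3] = (-4)(0) + (-1)(0) + (1)(1) = 1
A^4 = 
  [  9,   0,   0]
  [  0,   9,   0]
  [ -4,   8,   1]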